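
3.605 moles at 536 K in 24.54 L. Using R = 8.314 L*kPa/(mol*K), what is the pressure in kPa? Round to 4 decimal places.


PV = nRT, solve for P = nRT / V.
nRT = 3.605 * 8.314 * 536 = 16064.9759
P = 16064.9759 / 24.54
P = 654.6444947 kPa, rounded to 4 dp:

654.6445 kPa


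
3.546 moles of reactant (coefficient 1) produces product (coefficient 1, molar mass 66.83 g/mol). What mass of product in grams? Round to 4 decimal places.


Use the coefficient ratio to convert reactant moles to product moles, then multiply by the product's molar mass.
moles_P = moles_R * (coeff_P / coeff_R) = 3.546 * (1/1) = 3.546
mass_P = moles_P * M_P = 3.546 * 66.83
mass_P = 236.97918 g, rounded to 4 dp:

236.9792 g


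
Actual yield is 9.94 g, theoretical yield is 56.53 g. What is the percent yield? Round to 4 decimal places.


% yield = 100 * actual / theoretical
% yield = 100 * 9.94 / 56.53
% yield = 17.58358394 %, rounded to 4 dp:

17.5836 %


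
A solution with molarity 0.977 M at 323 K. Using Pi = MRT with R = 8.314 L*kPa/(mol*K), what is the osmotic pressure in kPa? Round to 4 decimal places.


Osmotic pressure (van't Hoff): Pi = M*R*T.
RT = 8.314 * 323 = 2685.422
Pi = 0.977 * 2685.422
Pi = 2623.657294 kPa, rounded to 4 dp:

2623.6573 kPa


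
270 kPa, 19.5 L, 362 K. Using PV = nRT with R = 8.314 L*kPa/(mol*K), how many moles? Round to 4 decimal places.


PV = nRT, solve for n = PV / (RT).
PV = 270 * 19.5 = 5265.0
RT = 8.314 * 362 = 3009.668
n = 5265.0 / 3009.668
n = 1.74936239 mol, rounded to 4 dp:

1.7494 mol


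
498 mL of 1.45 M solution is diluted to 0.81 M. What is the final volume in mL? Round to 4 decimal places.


Dilution: M1*V1 = M2*V2, solve for V2.
V2 = M1*V1 / M2
V2 = 1.45 * 498 / 0.81
V2 = 722.1 / 0.81
V2 = 891.48148148 mL, rounded to 4 dp:

891.4815 mL


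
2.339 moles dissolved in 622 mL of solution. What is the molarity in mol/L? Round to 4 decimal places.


Convert volume to liters: V_L = V_mL / 1000.
V_L = 622 / 1000 = 0.622 L
M = n / V_L = 2.339 / 0.622
M = 3.76045016 mol/L, rounded to 4 dp:

3.7605 mol/L


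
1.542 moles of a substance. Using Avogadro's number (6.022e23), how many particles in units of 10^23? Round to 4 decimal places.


N = n * NA, then divide by 1e23 for the requested units.
N / 1e23 = n * 6.022
N / 1e23 = 1.542 * 6.022
N / 1e23 = 9.285924, rounded to 4 dp:

9.2859


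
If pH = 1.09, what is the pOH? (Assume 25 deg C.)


At 25 deg C, pH + pOH = 14.
pOH = 14 - pH = 14 - 1.09
pOH = 12.91:

12.91


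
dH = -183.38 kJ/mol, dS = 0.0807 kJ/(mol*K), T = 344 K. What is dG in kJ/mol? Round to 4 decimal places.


Gibbs: dG = dH - T*dS (consistent units, dS already in kJ/(mol*K)).
T*dS = 344 * 0.0807 = 27.7608
dG = -183.38 - (27.7608)
dG = -211.1408 kJ/mol, rounded to 4 dp:

-211.1408 kJ/mol


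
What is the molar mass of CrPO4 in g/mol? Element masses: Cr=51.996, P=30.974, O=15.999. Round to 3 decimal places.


M = sum(count * atomic_mass) over atoms.
M = 1*51.996 + 1*30.974 + 4*15.999
M = 51.996 + 30.974 + 63.996
M = 146.966 g/mol, rounded to 3 dp:

146.966 g/mol


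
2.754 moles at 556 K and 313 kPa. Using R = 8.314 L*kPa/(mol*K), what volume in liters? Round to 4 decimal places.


PV = nRT, solve for V = nRT / P.
nRT = 2.754 * 8.314 * 556 = 12730.5963
V = 12730.5963 / 313
V = 40.67283163 L, rounded to 4 dp:

40.6728 L


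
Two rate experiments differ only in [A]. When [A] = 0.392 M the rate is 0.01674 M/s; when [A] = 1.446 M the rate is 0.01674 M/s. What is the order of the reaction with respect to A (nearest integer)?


Rate is proportional to [A]^n, so rate2/rate1 = ([A]2/[A]1)^n. Take logs to solve for n.
rate2/rate1 = 0.01674 / 0.01674 = 1.0
[A]2/[A]1 = 1.446 / 0.392 = 3.6888
n = ln(1.0) / ln(3.6888) = 0.0
Nearest integer order:

0


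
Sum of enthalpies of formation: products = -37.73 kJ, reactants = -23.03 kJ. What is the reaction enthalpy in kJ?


dH_rxn = sum(dH_f products) - sum(dH_f reactants)
dH_rxn = -37.73 - (-23.03)
dH_rxn = -14.7 kJ:

-14.70 kJ


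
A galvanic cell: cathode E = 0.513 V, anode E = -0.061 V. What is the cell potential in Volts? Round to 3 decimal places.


Standard cell potential: E_cell = E_cathode - E_anode.
E_cell = 0.513 - (-0.061)
E_cell = 0.574 V, rounded to 3 dp:

0.574 V


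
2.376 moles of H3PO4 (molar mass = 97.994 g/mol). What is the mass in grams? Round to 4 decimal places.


mass = n * M
mass = 2.376 * 97.994
mass = 232.833744 g, rounded to 4 dp:

232.8337 g


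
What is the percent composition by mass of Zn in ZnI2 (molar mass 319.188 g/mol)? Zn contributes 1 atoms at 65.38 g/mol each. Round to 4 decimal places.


pct = 100 * (n_elem * M_elem) / M_total
mass_contribution = 1 * 65.38 = 65.38 g/mol
pct = 100 * 65.38 / 319.188
pct = 20.48322619 %, rounded to 4 dp:

20.4832 %


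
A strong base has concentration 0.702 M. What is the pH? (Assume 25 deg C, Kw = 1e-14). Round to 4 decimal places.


A strong base dissociates completely, so [OH-] equals the given concentration.
pOH = -log10([OH-]) = -log10(0.702) = 0.153663
pH = 14 - pOH = 14 - 0.153663
pH = 13.846337, rounded to 4 dp:

13.8463


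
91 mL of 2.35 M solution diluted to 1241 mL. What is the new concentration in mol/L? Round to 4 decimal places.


Dilution: M1*V1 = M2*V2, solve for M2.
M2 = M1*V1 / V2
M2 = 2.35 * 91 / 1241
M2 = 213.85 / 1241
M2 = 0.17232071 mol/L, rounded to 4 dp:

0.1723 mol/L


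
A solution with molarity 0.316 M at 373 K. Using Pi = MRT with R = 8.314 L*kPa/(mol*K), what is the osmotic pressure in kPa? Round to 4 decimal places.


Osmotic pressure (van't Hoff): Pi = M*R*T.
RT = 8.314 * 373 = 3101.122
Pi = 0.316 * 3101.122
Pi = 979.954552 kPa, rounded to 4 dp:

979.9546 kPa


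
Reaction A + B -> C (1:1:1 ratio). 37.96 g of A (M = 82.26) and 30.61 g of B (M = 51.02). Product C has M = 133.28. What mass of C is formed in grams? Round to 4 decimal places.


Find moles of each reactant; the smaller value is the limiting reagent in a 1:1:1 reaction, so moles_C equals moles of the limiter.
n_A = mass_A / M_A = 37.96 / 82.26 = 0.461464 mol
n_B = mass_B / M_B = 30.61 / 51.02 = 0.599961 mol
Limiting reagent: A (smaller), n_limiting = 0.461464 mol
mass_C = n_limiting * M_C = 0.461464 * 133.28
mass_C = 61.50392192 g, rounded to 4 dp:

61.5039 g


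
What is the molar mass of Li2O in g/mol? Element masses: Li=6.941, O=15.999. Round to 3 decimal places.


M = sum(count * atomic_mass) over atoms.
M = 2*6.941 + 1*15.999
M = 13.882 + 15.999
M = 29.881 g/mol, rounded to 3 dp:

29.881 g/mol


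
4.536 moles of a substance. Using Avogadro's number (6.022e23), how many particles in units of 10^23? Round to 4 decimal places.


N = n * NA, then divide by 1e23 for the requested units.
N / 1e23 = n * 6.022
N / 1e23 = 4.536 * 6.022
N / 1e23 = 27.315792, rounded to 4 dp:

27.3158


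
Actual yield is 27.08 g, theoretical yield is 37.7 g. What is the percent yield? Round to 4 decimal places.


% yield = 100 * actual / theoretical
% yield = 100 * 27.08 / 37.7
% yield = 71.83023873 %, rounded to 4 dp:

71.8302 %


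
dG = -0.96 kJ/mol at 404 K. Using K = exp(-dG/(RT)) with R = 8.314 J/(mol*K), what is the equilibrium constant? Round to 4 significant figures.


dG is in kJ/mol; multiply by 1000 to match R in J/(mol*K).
RT = 8.314 * 404 = 3358.856 J/mol
exponent = -dG*1000 / (RT) = -(-0.96*1000) / 3358.856 = 0.2858116
K = exp(0.2858116)
K = 1.3308417, rounded to 4 significant figures:

1.331


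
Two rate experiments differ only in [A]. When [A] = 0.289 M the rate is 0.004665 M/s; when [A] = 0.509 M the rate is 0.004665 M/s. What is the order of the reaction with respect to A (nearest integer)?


Rate is proportional to [A]^n, so rate2/rate1 = ([A]2/[A]1)^n. Take logs to solve for n.
rate2/rate1 = 0.004665 / 0.004665 = 1.0
[A]2/[A]1 = 0.509 / 0.289 = 1.7612
n = ln(1.0) / ln(1.7612) = 0.0
Nearest integer order:

0


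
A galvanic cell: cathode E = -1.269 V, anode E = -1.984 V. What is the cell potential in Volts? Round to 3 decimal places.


Standard cell potential: E_cell = E_cathode - E_anode.
E_cell = -1.269 - (-1.984)
E_cell = 0.715 V, rounded to 3 dp:

0.715 V


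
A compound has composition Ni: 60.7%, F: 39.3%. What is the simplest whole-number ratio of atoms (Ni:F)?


Assume 100 g of compound, divide each mass% by atomic mass to get moles, then normalize by the smallest to get a raw atom ratio.
Moles per 100 g: Ni: 60.7/58.693 = 1.0342, F: 39.3/18.998 = 2.0686
Raw ratio (divide by min = 1.0342): Ni: 1.0, F: 2.0
Multiply by 1 to clear fractions: Ni: 1.0 ~= 1, F: 2.0 ~= 2
Reduce by GCD to get the simplest whole-number ratio:

1:2


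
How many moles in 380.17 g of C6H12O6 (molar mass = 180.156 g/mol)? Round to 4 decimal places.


n = mass / M
n = 380.17 / 180.156
n = 2.11022669 mol, rounded to 4 dp:

2.1102 mol


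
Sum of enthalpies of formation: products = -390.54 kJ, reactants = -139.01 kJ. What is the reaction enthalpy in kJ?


dH_rxn = sum(dH_f products) - sum(dH_f reactants)
dH_rxn = -390.54 - (-139.01)
dH_rxn = -251.53 kJ:

-251.53 kJ


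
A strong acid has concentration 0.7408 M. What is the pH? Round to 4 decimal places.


A strong acid dissociates completely, so [H+] equals the given concentration.
pH = -log10([H+]) = -log10(0.7408)
pH = 0.13029903, rounded to 4 dp:

0.1303


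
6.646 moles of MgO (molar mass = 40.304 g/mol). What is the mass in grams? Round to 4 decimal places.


mass = n * M
mass = 6.646 * 40.304
mass = 267.860384 g, rounded to 4 dp:

267.8604 g


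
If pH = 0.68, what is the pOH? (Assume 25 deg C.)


At 25 deg C, pH + pOH = 14.
pOH = 14 - pH = 14 - 0.68
pOH = 13.32:

13.32


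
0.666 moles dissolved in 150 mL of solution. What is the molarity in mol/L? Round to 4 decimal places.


Convert volume to liters: V_L = V_mL / 1000.
V_L = 150 / 1000 = 0.15 L
M = n / V_L = 0.666 / 0.15
M = 4.44 mol/L, rounded to 4 dp:

4.4400 mol/L


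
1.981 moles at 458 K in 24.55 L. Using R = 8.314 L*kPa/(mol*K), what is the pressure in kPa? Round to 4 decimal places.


PV = nRT, solve for P = nRT / V.
nRT = 1.981 * 8.314 * 458 = 7543.2756
P = 7543.2756 / 24.55
P = 307.26173523 kPa, rounded to 4 dp:

307.2617 kPa


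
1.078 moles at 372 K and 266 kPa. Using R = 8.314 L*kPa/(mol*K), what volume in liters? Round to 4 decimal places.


PV = nRT, solve for V = nRT / P.
nRT = 1.078 * 8.314 * 372 = 3334.047
V = 3334.047 / 266
V = 12.53401128 L, rounded to 4 dp:

12.5340 L


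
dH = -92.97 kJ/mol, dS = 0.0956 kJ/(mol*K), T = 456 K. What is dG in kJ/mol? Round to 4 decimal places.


Gibbs: dG = dH - T*dS (consistent units, dS already in kJ/(mol*K)).
T*dS = 456 * 0.0956 = 43.5936
dG = -92.97 - (43.5936)
dG = -136.5636 kJ/mol, rounded to 4 dp:

-136.5636 kJ/mol


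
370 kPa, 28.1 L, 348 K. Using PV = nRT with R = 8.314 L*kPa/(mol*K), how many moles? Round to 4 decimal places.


PV = nRT, solve for n = PV / (RT).
PV = 370 * 28.1 = 10397.0
RT = 8.314 * 348 = 2893.272
n = 10397.0 / 2893.272
n = 3.59350936 mol, rounded to 4 dp:

3.5935 mol


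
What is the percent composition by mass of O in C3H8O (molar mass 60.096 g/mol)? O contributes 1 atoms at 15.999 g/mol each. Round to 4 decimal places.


pct = 100 * (n_elem * M_elem) / M_total
mass_contribution = 1 * 15.999 = 15.999 g/mol
pct = 100 * 15.999 / 60.096
pct = 26.62240415 %, rounded to 4 dp:

26.6224 %


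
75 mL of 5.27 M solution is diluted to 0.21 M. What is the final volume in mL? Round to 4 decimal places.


Dilution: M1*V1 = M2*V2, solve for V2.
V2 = M1*V1 / M2
V2 = 5.27 * 75 / 0.21
V2 = 395.25 / 0.21
V2 = 1882.14285714 mL, rounded to 4 dp:

1882.1429 mL


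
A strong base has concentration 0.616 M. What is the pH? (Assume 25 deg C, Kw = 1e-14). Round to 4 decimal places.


A strong base dissociates completely, so [OH-] equals the given concentration.
pOH = -log10([OH-]) = -log10(0.616) = 0.210419
pH = 14 - pOH = 14 - 0.210419
pH = 13.789581, rounded to 4 dp:

13.7896


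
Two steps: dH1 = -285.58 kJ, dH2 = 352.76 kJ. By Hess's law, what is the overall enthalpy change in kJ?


Hess's law: enthalpy is a state function, so add the step enthalpies.
dH_total = dH1 + dH2 = -285.58 + (352.76)
dH_total = 67.18 kJ:

67.18 kJ


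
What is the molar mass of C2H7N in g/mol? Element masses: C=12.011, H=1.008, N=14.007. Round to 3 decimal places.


M = sum(count * atomic_mass) over atoms.
M = 2*12.011 + 7*1.008 + 1*14.007
M = 24.022 + 7.056 + 14.007
M = 45.085 g/mol, rounded to 3 dp:

45.085 g/mol


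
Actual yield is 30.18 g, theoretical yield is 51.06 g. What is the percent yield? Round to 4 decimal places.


% yield = 100 * actual / theoretical
% yield = 100 * 30.18 / 51.06
% yield = 59.10693302 %, rounded to 4 dp:

59.1069 %


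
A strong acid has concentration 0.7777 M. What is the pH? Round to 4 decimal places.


A strong acid dissociates completely, so [H+] equals the given concentration.
pH = -log10([H+]) = -log10(0.7777)
pH = 0.1091879, rounded to 4 dp:

0.1092


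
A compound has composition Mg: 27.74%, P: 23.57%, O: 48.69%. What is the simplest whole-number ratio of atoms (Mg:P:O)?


Assume 100 g of compound, divide each mass% by atomic mass to get moles, then normalize by the smallest to get a raw atom ratio.
Moles per 100 g: Mg: 27.74/24.305 = 1.1413, P: 23.57/30.974 = 0.761, O: 48.69/15.999 = 3.0433
Raw ratio (divide by min = 0.761): Mg: 1.5, P: 1.0, O: 3.999
Multiply by 2 to clear fractions: Mg: 3.0 ~= 3, P: 2.0 ~= 2, O: 7.999 ~= 8
Reduce by GCD to get the simplest whole-number ratio:

3:2:8


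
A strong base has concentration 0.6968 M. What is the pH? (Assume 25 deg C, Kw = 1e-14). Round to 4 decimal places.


A strong base dissociates completely, so [OH-] equals the given concentration.
pOH = -log10([OH-]) = -log10(0.6968) = 0.156892
pH = 14 - pOH = 14 - 0.156892
pH = 13.843108, rounded to 4 dp:

13.8431


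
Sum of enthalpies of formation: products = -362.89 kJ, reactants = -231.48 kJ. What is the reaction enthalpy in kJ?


dH_rxn = sum(dH_f products) - sum(dH_f reactants)
dH_rxn = -362.89 - (-231.48)
dH_rxn = -131.41 kJ:

-131.41 kJ


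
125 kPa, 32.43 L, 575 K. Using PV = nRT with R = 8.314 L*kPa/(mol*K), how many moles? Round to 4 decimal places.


PV = nRT, solve for n = PV / (RT).
PV = 125 * 32.43 = 4053.75
RT = 8.314 * 575 = 4780.55
n = 4053.75 / 4780.55
n = 0.84796728 mol, rounded to 4 dp:

0.8480 mol


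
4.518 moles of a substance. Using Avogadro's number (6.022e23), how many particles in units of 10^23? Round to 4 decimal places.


N = n * NA, then divide by 1e23 for the requested units.
N / 1e23 = n * 6.022
N / 1e23 = 4.518 * 6.022
N / 1e23 = 27.207396, rounded to 4 dp:

27.2074


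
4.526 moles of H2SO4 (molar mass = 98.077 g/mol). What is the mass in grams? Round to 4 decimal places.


mass = n * M
mass = 4.526 * 98.077
mass = 443.896502 g, rounded to 4 dp:

443.8965 g


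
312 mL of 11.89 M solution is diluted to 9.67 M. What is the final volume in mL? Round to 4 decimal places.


Dilution: M1*V1 = M2*V2, solve for V2.
V2 = M1*V1 / M2
V2 = 11.89 * 312 / 9.67
V2 = 3709.68 / 9.67
V2 = 383.62771458 mL, rounded to 4 dp:

383.6277 mL


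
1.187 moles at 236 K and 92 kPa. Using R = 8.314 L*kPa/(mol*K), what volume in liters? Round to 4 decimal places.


PV = nRT, solve for V = nRT / P.
nRT = 1.187 * 8.314 * 236 = 2329.0174
V = 2329.0174 / 92
V = 25.31540652 L, rounded to 4 dp:

25.3154 L


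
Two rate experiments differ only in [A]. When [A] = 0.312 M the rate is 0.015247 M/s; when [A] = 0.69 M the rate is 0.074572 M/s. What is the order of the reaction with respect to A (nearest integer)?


Rate is proportional to [A]^n, so rate2/rate1 = ([A]2/[A]1)^n. Take logs to solve for n.
rate2/rate1 = 0.074572 / 0.015247 = 4.8909
[A]2/[A]1 = 0.69 / 0.312 = 2.2115
n = ln(4.8909) / ln(2.2115) = 2.0
Nearest integer order:

2


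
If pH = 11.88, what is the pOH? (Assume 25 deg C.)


At 25 deg C, pH + pOH = 14.
pOH = 14 - pH = 14 - 11.88
pOH = 2.12:

2.12


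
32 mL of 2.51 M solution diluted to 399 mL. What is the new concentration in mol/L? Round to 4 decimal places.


Dilution: M1*V1 = M2*V2, solve for M2.
M2 = M1*V1 / V2
M2 = 2.51 * 32 / 399
M2 = 80.32 / 399
M2 = 0.20130326 mol/L, rounded to 4 dp:

0.2013 mol/L


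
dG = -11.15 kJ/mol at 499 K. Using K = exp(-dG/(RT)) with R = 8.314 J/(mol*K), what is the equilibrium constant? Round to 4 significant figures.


dG is in kJ/mol; multiply by 1000 to match R in J/(mol*K).
RT = 8.314 * 499 = 4148.686 J/mol
exponent = -dG*1000 / (RT) = -(-11.15*1000) / 4148.686 = 2.68759795
K = exp(2.68759795)
K = 14.696332, rounded to 4 significant figures:

14.70


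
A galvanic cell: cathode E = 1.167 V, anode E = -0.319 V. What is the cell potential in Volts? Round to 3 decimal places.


Standard cell potential: E_cell = E_cathode - E_anode.
E_cell = 1.167 - (-0.319)
E_cell = 1.486 V, rounded to 3 dp:

1.486 V


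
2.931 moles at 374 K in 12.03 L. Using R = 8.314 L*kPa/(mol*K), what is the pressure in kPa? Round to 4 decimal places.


PV = nRT, solve for P = nRT / V.
nRT = 2.931 * 8.314 * 374 = 9113.7569
P = 9113.7569 / 12.03
P = 757.58577722 kPa, rounded to 4 dp:

757.5858 kPa


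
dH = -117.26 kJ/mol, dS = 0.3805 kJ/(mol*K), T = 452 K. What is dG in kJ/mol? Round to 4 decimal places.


Gibbs: dG = dH - T*dS (consistent units, dS already in kJ/(mol*K)).
T*dS = 452 * 0.3805 = 171.986
dG = -117.26 - (171.986)
dG = -289.246 kJ/mol, rounded to 4 dp:

-289.2460 kJ/mol


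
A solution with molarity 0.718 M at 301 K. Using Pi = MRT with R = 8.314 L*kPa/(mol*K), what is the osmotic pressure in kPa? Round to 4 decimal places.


Osmotic pressure (van't Hoff): Pi = M*R*T.
RT = 8.314 * 301 = 2502.514
Pi = 0.718 * 2502.514
Pi = 1796.805052 kPa, rounded to 4 dp:

1796.8051 kPa


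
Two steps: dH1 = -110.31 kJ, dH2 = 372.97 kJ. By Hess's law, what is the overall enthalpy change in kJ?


Hess's law: enthalpy is a state function, so add the step enthalpies.
dH_total = dH1 + dH2 = -110.31 + (372.97)
dH_total = 262.66 kJ:

262.66 kJ


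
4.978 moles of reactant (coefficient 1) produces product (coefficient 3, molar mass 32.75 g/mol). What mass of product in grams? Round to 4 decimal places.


Use the coefficient ratio to convert reactant moles to product moles, then multiply by the product's molar mass.
moles_P = moles_R * (coeff_P / coeff_R) = 4.978 * (3/1) = 14.934
mass_P = moles_P * M_P = 14.934 * 32.75
mass_P = 489.0885 g, rounded to 4 dp:

489.0885 g


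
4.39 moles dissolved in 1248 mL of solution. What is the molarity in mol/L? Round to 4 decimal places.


Convert volume to liters: V_L = V_mL / 1000.
V_L = 1248 / 1000 = 1.248 L
M = n / V_L = 4.39 / 1.248
M = 3.51762821 mol/L, rounded to 4 dp:

3.5176 mol/L


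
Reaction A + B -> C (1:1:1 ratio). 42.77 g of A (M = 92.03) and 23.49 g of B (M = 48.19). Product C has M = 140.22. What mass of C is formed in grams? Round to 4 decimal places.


Find moles of each reactant; the smaller value is the limiting reagent in a 1:1:1 reaction, so moles_C equals moles of the limiter.
n_A = mass_A / M_A = 42.77 / 92.03 = 0.46474 mol
n_B = mass_B / M_B = 23.49 / 48.19 = 0.487446 mol
Limiting reagent: A (smaller), n_limiting = 0.46474 mol
mass_C = n_limiting * M_C = 0.46474 * 140.22
mass_C = 65.1658428 g, rounded to 4 dp:

65.1658 g


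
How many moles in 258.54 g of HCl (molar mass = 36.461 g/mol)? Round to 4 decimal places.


n = mass / M
n = 258.54 / 36.461
n = 7.09086421 mol, rounded to 4 dp:

7.0909 mol


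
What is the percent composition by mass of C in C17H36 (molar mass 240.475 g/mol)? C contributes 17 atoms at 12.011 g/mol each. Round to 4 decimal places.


pct = 100 * (n_elem * M_elem) / M_total
mass_contribution = 17 * 12.011 = 204.187 g/mol
pct = 100 * 204.187 / 240.475
pct = 84.90986589 %, rounded to 4 dp:

84.9099 %


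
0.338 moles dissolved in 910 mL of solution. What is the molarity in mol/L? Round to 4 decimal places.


Convert volume to liters: V_L = V_mL / 1000.
V_L = 910 / 1000 = 0.91 L
M = n / V_L = 0.338 / 0.91
M = 0.37142857 mol/L, rounded to 4 dp:

0.3714 mol/L


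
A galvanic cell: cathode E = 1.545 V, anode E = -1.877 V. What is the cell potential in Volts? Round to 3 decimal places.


Standard cell potential: E_cell = E_cathode - E_anode.
E_cell = 1.545 - (-1.877)
E_cell = 3.422 V, rounded to 3 dp:

3.422 V


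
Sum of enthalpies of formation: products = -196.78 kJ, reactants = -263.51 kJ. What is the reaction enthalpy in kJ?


dH_rxn = sum(dH_f products) - sum(dH_f reactants)
dH_rxn = -196.78 - (-263.51)
dH_rxn = 66.73 kJ:

66.73 kJ


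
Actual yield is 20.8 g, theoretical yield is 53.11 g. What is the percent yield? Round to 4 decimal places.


% yield = 100 * actual / theoretical
% yield = 100 * 20.8 / 53.11
% yield = 39.16399925 %, rounded to 4 dp:

39.1640 %


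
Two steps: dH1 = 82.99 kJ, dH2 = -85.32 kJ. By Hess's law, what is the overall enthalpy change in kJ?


Hess's law: enthalpy is a state function, so add the step enthalpies.
dH_total = dH1 + dH2 = 82.99 + (-85.32)
dH_total = -2.33 kJ:

-2.33 kJ


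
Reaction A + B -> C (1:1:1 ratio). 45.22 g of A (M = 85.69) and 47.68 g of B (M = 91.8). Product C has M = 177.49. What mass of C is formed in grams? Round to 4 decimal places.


Find moles of each reactant; the smaller value is the limiting reagent in a 1:1:1 reaction, so moles_C equals moles of the limiter.
n_A = mass_A / M_A = 45.22 / 85.69 = 0.527716 mol
n_B = mass_B / M_B = 47.68 / 91.8 = 0.51939 mol
Limiting reagent: B (smaller), n_limiting = 0.51939 mol
mass_C = n_limiting * M_C = 0.51939 * 177.49
mass_C = 92.1865311 g, rounded to 4 dp:

92.1865 g


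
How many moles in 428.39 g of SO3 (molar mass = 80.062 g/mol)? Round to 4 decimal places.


n = mass / M
n = 428.39 / 80.062
n = 5.35072819 mol, rounded to 4 dp:

5.3507 mol


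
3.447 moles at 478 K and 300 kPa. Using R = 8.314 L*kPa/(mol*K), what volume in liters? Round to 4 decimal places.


PV = nRT, solve for V = nRT / P.
nRT = 3.447 * 8.314 * 478 = 13698.6951
V = 13698.6951 / 300
V = 45.662317 L, rounded to 4 dp:

45.6623 L


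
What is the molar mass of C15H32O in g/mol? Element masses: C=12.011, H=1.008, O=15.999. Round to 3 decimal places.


M = sum(count * atomic_mass) over atoms.
M = 15*12.011 + 32*1.008 + 1*15.999
M = 180.165 + 32.256 + 15.999
M = 228.42 g/mol, rounded to 3 dp:

228.420 g/mol


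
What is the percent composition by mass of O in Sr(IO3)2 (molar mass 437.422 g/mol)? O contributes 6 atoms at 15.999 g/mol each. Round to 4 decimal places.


pct = 100 * (n_elem * M_elem) / M_total
mass_contribution = 6 * 15.999 = 95.994 g/mol
pct = 100 * 95.994 / 437.422
pct = 21.94539827 %, rounded to 4 dp:

21.9454 %


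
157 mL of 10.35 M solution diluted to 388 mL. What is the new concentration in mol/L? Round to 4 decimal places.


Dilution: M1*V1 = M2*V2, solve for M2.
M2 = M1*V1 / V2
M2 = 10.35 * 157 / 388
M2 = 1624.95 / 388
M2 = 4.18801546 mol/L, rounded to 4 dp:

4.1880 mol/L


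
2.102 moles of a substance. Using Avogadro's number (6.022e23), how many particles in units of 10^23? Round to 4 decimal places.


N = n * NA, then divide by 1e23 for the requested units.
N / 1e23 = n * 6.022
N / 1e23 = 2.102 * 6.022
N / 1e23 = 12.658244, rounded to 4 dp:

12.6582


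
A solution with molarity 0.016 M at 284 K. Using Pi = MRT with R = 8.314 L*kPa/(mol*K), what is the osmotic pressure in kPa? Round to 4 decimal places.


Osmotic pressure (van't Hoff): Pi = M*R*T.
RT = 8.314 * 284 = 2361.176
Pi = 0.016 * 2361.176
Pi = 37.778816 kPa, rounded to 4 dp:

37.7788 kPa


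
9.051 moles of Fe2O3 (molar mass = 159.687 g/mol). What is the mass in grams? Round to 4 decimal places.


mass = n * M
mass = 9.051 * 159.687
mass = 1445.327037 g, rounded to 4 dp:

1445.3270 g


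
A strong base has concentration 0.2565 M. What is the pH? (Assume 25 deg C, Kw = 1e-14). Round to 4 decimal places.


A strong base dissociates completely, so [OH-] equals the given concentration.
pOH = -log10([OH-]) = -log10(0.2565) = 0.590913
pH = 14 - pOH = 14 - 0.590913
pH = 13.409087, rounded to 4 dp:

13.4091


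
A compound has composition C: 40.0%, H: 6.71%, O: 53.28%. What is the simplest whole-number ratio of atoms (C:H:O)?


Assume 100 g of compound, divide each mass% by atomic mass to get moles, then normalize by the smallest to get a raw atom ratio.
Moles per 100 g: C: 40.0/12.011 = 3.3303, H: 6.71/1.008 = 6.6567, O: 53.28/15.999 = 3.3302
Raw ratio (divide by min = 3.3302): C: 1.0, H: 1.999, O: 1.0
Multiply by 1 to clear fractions: C: 1.0 ~= 1, H: 1.999 ~= 2, O: 1.0 ~= 1
Reduce by GCD to get the simplest whole-number ratio:

1:2:1


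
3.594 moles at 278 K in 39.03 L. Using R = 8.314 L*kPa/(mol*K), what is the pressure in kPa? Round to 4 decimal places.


PV = nRT, solve for P = nRT / V.
nRT = 3.594 * 8.314 * 278 = 8306.7834
P = 8306.7834 / 39.03
P = 212.83073021 kPa, rounded to 4 dp:

212.8307 kPa


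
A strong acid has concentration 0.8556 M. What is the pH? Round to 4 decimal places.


A strong acid dissociates completely, so [H+] equals the given concentration.
pH = -log10([H+]) = -log10(0.8556)
pH = 0.06772922, rounded to 4 dp:

0.0677


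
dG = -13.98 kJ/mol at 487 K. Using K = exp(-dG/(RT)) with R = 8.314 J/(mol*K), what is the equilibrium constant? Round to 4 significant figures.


dG is in kJ/mol; multiply by 1000 to match R in J/(mol*K).
RT = 8.314 * 487 = 4048.918 J/mol
exponent = -dG*1000 / (RT) = -(-13.98*1000) / 4048.918 = 3.4527743
K = exp(3.4527743)
K = 31.587905, rounded to 4 significant figures:

31.59


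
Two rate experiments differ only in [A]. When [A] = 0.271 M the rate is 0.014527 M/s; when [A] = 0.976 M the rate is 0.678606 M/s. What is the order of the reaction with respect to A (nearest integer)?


Rate is proportional to [A]^n, so rate2/rate1 = ([A]2/[A]1)^n. Take logs to solve for n.
rate2/rate1 = 0.678606 / 0.014527 = 46.7134
[A]2/[A]1 = 0.976 / 0.271 = 3.6015
n = ln(46.7134) / ln(3.6015) = 3.0
Nearest integer order:

3


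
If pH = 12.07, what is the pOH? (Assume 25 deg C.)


At 25 deg C, pH + pOH = 14.
pOH = 14 - pH = 14 - 12.07
pOH = 1.93:

1.93


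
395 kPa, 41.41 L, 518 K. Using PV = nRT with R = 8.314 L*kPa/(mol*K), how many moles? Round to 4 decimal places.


PV = nRT, solve for n = PV / (RT).
PV = 395 * 41.41 = 16356.95
RT = 8.314 * 518 = 4306.652
n = 16356.95 / 4306.652
n = 3.79806634 mol, rounded to 4 dp:

3.7981 mol


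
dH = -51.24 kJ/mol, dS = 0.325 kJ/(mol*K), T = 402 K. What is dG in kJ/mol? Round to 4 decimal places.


Gibbs: dG = dH - T*dS (consistent units, dS already in kJ/(mol*K)).
T*dS = 402 * 0.325 = 130.65
dG = -51.24 - (130.65)
dG = -181.89 kJ/mol, rounded to 4 dp:

-181.8900 kJ/mol


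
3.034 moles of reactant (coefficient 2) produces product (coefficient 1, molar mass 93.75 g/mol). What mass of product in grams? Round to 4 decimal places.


Use the coefficient ratio to convert reactant moles to product moles, then multiply by the product's molar mass.
moles_P = moles_R * (coeff_P / coeff_R) = 3.034 * (1/2) = 1.517
mass_P = moles_P * M_P = 1.517 * 93.75
mass_P = 142.21875 g, rounded to 4 dp:

142.2188 g


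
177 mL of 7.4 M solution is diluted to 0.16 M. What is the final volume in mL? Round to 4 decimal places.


Dilution: M1*V1 = M2*V2, solve for V2.
V2 = M1*V1 / M2
V2 = 7.4 * 177 / 0.16
V2 = 1309.8 / 0.16
V2 = 8186.25 mL, rounded to 4 dp:

8186.2500 mL


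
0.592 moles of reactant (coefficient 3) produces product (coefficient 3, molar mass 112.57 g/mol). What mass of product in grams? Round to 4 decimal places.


Use the coefficient ratio to convert reactant moles to product moles, then multiply by the product's molar mass.
moles_P = moles_R * (coeff_P / coeff_R) = 0.592 * (3/3) = 0.592
mass_P = moles_P * M_P = 0.592 * 112.57
mass_P = 66.64144 g, rounded to 4 dp:

66.6414 g


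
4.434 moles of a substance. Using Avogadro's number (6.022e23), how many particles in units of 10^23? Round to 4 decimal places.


N = n * NA, then divide by 1e23 for the requested units.
N / 1e23 = n * 6.022
N / 1e23 = 4.434 * 6.022
N / 1e23 = 26.701548, rounded to 4 dp:

26.7015


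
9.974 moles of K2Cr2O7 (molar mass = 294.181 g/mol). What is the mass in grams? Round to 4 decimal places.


mass = n * M
mass = 9.974 * 294.181
mass = 2934.161294 g, rounded to 4 dp:

2934.1613 g


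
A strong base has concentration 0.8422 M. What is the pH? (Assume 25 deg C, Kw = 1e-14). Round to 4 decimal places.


A strong base dissociates completely, so [OH-] equals the given concentration.
pOH = -log10([OH-]) = -log10(0.8422) = 0.074585
pH = 14 - pOH = 14 - 0.074585
pH = 13.925415, rounded to 4 dp:

13.9254


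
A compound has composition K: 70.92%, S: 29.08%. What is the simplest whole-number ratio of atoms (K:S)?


Assume 100 g of compound, divide each mass% by atomic mass to get moles, then normalize by the smallest to get a raw atom ratio.
Moles per 100 g: K: 70.92/39.098 = 1.8139, S: 29.08/32.065 = 0.9069
Raw ratio (divide by min = 0.9069): K: 2.0, S: 1.0
Multiply by 1 to clear fractions: K: 2.0 ~= 2, S: 1.0 ~= 1
Reduce by GCD to get the simplest whole-number ratio:

2:1


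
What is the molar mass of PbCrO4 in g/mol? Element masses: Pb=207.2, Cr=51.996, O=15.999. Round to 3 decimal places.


M = sum(count * atomic_mass) over atoms.
M = 1*207.2 + 1*51.996 + 4*15.999
M = 207.2 + 51.996 + 63.996
M = 323.192 g/mol, rounded to 3 dp:

323.192 g/mol


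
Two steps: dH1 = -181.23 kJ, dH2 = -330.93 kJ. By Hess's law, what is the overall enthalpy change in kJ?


Hess's law: enthalpy is a state function, so add the step enthalpies.
dH_total = dH1 + dH2 = -181.23 + (-330.93)
dH_total = -512.16 kJ:

-512.16 kJ


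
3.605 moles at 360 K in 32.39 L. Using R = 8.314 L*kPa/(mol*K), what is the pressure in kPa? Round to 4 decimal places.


PV = nRT, solve for P = nRT / V.
nRT = 3.605 * 8.314 * 360 = 10789.9092
P = 10789.9092 / 32.39
P = 333.12470516 kPa, rounded to 4 dp:

333.1247 kPa


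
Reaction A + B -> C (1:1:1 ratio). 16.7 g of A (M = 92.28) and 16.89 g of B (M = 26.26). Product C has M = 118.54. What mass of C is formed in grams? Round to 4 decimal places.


Find moles of each reactant; the smaller value is the limiting reagent in a 1:1:1 reaction, so moles_C equals moles of the limiter.
n_A = mass_A / M_A = 16.7 / 92.28 = 0.180971 mol
n_B = mass_B / M_B = 16.89 / 26.26 = 0.643184 mol
Limiting reagent: A (smaller), n_limiting = 0.180971 mol
mass_C = n_limiting * M_C = 0.180971 * 118.54
mass_C = 21.45230234 g, rounded to 4 dp:

21.4523 g


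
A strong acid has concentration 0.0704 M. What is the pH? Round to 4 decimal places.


A strong acid dissociates completely, so [H+] equals the given concentration.
pH = -log10([H+]) = -log10(0.0704)
pH = 1.15242734, rounded to 4 dp:

1.1524


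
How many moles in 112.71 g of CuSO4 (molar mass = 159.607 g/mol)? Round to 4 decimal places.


n = mass / M
n = 112.71 / 159.607
n = 0.70617204 mol, rounded to 4 dp:

0.7062 mol


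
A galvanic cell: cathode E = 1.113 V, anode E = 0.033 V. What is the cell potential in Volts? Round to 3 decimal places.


Standard cell potential: E_cell = E_cathode - E_anode.
E_cell = 1.113 - (0.033)
E_cell = 1.08 V, rounded to 3 dp:

1.080 V


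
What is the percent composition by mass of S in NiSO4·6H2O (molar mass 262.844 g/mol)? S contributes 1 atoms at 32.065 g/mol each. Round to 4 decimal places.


pct = 100 * (n_elem * M_elem) / M_total
mass_contribution = 1 * 32.065 = 32.065 g/mol
pct = 100 * 32.065 / 262.844
pct = 12.19925127 %, rounded to 4 dp:

12.1993 %


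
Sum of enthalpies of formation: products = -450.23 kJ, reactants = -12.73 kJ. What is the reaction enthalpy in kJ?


dH_rxn = sum(dH_f products) - sum(dH_f reactants)
dH_rxn = -450.23 - (-12.73)
dH_rxn = -437.5 kJ:

-437.50 kJ


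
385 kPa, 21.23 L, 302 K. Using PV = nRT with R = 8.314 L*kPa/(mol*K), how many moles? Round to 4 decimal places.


PV = nRT, solve for n = PV / (RT).
PV = 385 * 21.23 = 8173.55
RT = 8.314 * 302 = 2510.828
n = 8173.55 / 2510.828
n = 3.25532056 mol, rounded to 4 dp:

3.2553 mol


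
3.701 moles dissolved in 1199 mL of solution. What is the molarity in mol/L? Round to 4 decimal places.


Convert volume to liters: V_L = V_mL / 1000.
V_L = 1199 / 1000 = 1.199 L
M = n / V_L = 3.701 / 1.199
M = 3.08673895 mol/L, rounded to 4 dp:

3.0867 mol/L


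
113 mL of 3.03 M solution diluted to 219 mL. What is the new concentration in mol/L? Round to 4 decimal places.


Dilution: M1*V1 = M2*V2, solve for M2.
M2 = M1*V1 / V2
M2 = 3.03 * 113 / 219
M2 = 342.39 / 219
M2 = 1.56342466 mol/L, rounded to 4 dp:

1.5634 mol/L


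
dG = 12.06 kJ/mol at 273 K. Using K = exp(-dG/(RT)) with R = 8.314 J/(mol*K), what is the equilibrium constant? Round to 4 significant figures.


dG is in kJ/mol; multiply by 1000 to match R in J/(mol*K).
RT = 8.314 * 273 = 2269.722 J/mol
exponent = -dG*1000 / (RT) = -(12.06*1000) / 2269.722 = -5.31342605
K = exp(-5.31342605)
K = 0.0049250244, rounded to 4 significant figures:

0.004925


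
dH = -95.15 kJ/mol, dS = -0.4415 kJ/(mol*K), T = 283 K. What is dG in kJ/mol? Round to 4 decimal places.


Gibbs: dG = dH - T*dS (consistent units, dS already in kJ/(mol*K)).
T*dS = 283 * -0.4415 = -124.9445
dG = -95.15 - (-124.9445)
dG = 29.7945 kJ/mol, rounded to 4 dp:

29.7945 kJ/mol


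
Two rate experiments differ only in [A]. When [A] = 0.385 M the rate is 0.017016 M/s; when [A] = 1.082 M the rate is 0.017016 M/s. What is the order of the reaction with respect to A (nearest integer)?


Rate is proportional to [A]^n, so rate2/rate1 = ([A]2/[A]1)^n. Take logs to solve for n.
rate2/rate1 = 0.017016 / 0.017016 = 1.0
[A]2/[A]1 = 1.082 / 0.385 = 2.8104
n = ln(1.0) / ln(2.8104) = 0.0
Nearest integer order:

0


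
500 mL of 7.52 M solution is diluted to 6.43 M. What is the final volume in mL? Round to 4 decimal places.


Dilution: M1*V1 = M2*V2, solve for V2.
V2 = M1*V1 / M2
V2 = 7.52 * 500 / 6.43
V2 = 3760.0 / 6.43
V2 = 584.75894246 mL, rounded to 4 dp:

584.7589 mL


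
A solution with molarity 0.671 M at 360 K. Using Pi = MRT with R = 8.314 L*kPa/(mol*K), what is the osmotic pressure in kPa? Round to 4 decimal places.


Osmotic pressure (van't Hoff): Pi = M*R*T.
RT = 8.314 * 360 = 2993.04
Pi = 0.671 * 2993.04
Pi = 2008.32984 kPa, rounded to 4 dp:

2008.3298 kPa


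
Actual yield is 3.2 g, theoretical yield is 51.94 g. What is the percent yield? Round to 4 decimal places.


% yield = 100 * actual / theoretical
% yield = 100 * 3.2 / 51.94
% yield = 6.16095495 %, rounded to 4 dp:

6.1610 %


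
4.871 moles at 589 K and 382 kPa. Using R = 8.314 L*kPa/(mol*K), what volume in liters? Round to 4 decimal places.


PV = nRT, solve for V = nRT / P.
nRT = 4.871 * 8.314 * 589 = 23853.024
V = 23853.024 / 382
V = 62.4424712 L, rounded to 4 dp:

62.4425 L


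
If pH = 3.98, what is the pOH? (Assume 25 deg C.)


At 25 deg C, pH + pOH = 14.
pOH = 14 - pH = 14 - 3.98
pOH = 10.02:

10.02


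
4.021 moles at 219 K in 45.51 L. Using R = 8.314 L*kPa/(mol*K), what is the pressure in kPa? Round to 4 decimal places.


PV = nRT, solve for P = nRT / V.
nRT = 4.021 * 8.314 * 219 = 7321.3001
P = 7321.3001 / 45.51
P = 160.87233795 kPa, rounded to 4 dp:

160.8723 kPa


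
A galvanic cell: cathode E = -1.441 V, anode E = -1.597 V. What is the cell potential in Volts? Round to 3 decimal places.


Standard cell potential: E_cell = E_cathode - E_anode.
E_cell = -1.441 - (-1.597)
E_cell = 0.156 V, rounded to 3 dp:

0.156 V


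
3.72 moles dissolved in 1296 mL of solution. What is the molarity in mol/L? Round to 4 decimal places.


Convert volume to liters: V_L = V_mL / 1000.
V_L = 1296 / 1000 = 1.296 L
M = n / V_L = 3.72 / 1.296
M = 2.87037037 mol/L, rounded to 4 dp:

2.8704 mol/L


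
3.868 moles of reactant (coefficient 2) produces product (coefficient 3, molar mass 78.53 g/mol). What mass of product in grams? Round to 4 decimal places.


Use the coefficient ratio to convert reactant moles to product moles, then multiply by the product's molar mass.
moles_P = moles_R * (coeff_P / coeff_R) = 3.868 * (3/2) = 5.802
mass_P = moles_P * M_P = 5.802 * 78.53
mass_P = 455.63106 g, rounded to 4 dp:

455.6311 g


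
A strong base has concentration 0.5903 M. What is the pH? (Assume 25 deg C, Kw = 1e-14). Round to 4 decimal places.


A strong base dissociates completely, so [OH-] equals the given concentration.
pOH = -log10([OH-]) = -log10(0.5903) = 0.228927
pH = 14 - pOH = 14 - 0.228927
pH = 13.771073, rounded to 4 dp:

13.7711


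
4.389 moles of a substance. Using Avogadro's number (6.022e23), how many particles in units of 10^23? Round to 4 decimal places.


N = n * NA, then divide by 1e23 for the requested units.
N / 1e23 = n * 6.022
N / 1e23 = 4.389 * 6.022
N / 1e23 = 26.430558, rounded to 4 dp:

26.4306


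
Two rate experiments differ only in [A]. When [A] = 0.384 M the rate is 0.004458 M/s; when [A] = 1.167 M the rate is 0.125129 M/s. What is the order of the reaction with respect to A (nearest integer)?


Rate is proportional to [A]^n, so rate2/rate1 = ([A]2/[A]1)^n. Take logs to solve for n.
rate2/rate1 = 0.125129 / 0.004458 = 28.0684
[A]2/[A]1 = 1.167 / 0.384 = 3.0391
n = ln(28.0684) / ln(3.0391) = 3.0
Nearest integer order:

3


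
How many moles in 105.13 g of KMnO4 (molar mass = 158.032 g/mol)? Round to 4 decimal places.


n = mass / M
n = 105.13 / 158.032
n = 0.66524501 mol, rounded to 4 dp:

0.6652 mol


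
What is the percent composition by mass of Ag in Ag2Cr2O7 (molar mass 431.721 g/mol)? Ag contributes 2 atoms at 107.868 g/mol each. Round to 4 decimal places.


pct = 100 * (n_elem * M_elem) / M_total
mass_contribution = 2 * 107.868 = 215.736 g/mol
pct = 100 * 215.736 / 431.721
pct = 49.97116193 %, rounded to 4 dp:

49.9712 %


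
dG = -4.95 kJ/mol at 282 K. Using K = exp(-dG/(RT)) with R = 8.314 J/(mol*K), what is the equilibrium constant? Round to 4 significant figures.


dG is in kJ/mol; multiply by 1000 to match R in J/(mol*K).
RT = 8.314 * 282 = 2344.548 J/mol
exponent = -dG*1000 / (RT) = -(-4.95*1000) / 2344.548 = 2.11128115
K = exp(2.11128115)
K = 8.2588153, rounded to 4 significant figures:

8.259


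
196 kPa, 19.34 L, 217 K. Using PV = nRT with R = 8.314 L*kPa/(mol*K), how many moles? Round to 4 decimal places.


PV = nRT, solve for n = PV / (RT).
PV = 196 * 19.34 = 3790.64
RT = 8.314 * 217 = 1804.138
n = 3790.64 / 1804.138
n = 2.10108096 mol, rounded to 4 dp:

2.1011 mol


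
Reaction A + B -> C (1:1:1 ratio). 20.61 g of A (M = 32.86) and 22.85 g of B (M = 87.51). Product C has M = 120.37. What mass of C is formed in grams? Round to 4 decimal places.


Find moles of each reactant; the smaller value is the limiting reagent in a 1:1:1 reaction, so moles_C equals moles of the limiter.
n_A = mass_A / M_A = 20.61 / 32.86 = 0.627206 mol
n_B = mass_B / M_B = 22.85 / 87.51 = 0.261113 mol
Limiting reagent: B (smaller), n_limiting = 0.261113 mol
mass_C = n_limiting * M_C = 0.261113 * 120.37
mass_C = 31.43017181 g, rounded to 4 dp:

31.4302 g


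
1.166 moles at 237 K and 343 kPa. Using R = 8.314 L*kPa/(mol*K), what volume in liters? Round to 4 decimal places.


PV = nRT, solve for V = nRT / P.
nRT = 1.166 * 8.314 * 237 = 2297.5074
V = 2297.5074 / 343
V = 6.6982723 L, rounded to 4 dp:

6.6983 L


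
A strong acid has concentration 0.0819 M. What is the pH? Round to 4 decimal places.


A strong acid dissociates completely, so [H+] equals the given concentration.
pH = -log10([H+]) = -log10(0.0819)
pH = 1.0867161, rounded to 4 dp:

1.0867


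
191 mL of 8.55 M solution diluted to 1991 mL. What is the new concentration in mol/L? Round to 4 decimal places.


Dilution: M1*V1 = M2*V2, solve for M2.
M2 = M1*V1 / V2
M2 = 8.55 * 191 / 1991
M2 = 1633.05 / 1991
M2 = 0.82021597 mol/L, rounded to 4 dp:

0.8202 mol/L
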